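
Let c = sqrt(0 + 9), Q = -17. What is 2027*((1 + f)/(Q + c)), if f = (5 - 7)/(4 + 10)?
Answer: -6081/49 ≈ -124.10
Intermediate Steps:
c = 3 (c = sqrt(9) = 3)
f = -1/7 (f = -2/14 = -2*1/14 = -1/7 ≈ -0.14286)
2027*((1 + f)/(Q + c)) = 2027*((1 - 1/7)/(-17 + 3)) = 2027*((6/7)/(-14)) = 2027*((6/7)*(-1/14)) = 2027*(-3/49) = -6081/49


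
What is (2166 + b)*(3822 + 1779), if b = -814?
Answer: 7572552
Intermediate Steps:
(2166 + b)*(3822 + 1779) = (2166 - 814)*(3822 + 1779) = 1352*5601 = 7572552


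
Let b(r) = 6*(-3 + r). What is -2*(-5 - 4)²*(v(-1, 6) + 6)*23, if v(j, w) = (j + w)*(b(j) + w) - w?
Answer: 335340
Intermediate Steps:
b(r) = -18 + 6*r
v(j, w) = -w + (j + w)*(-18 + w + 6*j) (v(j, w) = (j + w)*((-18 + 6*j) + w) - w = (j + w)*(-18 + w + 6*j) - w = -w + (j + w)*(-18 + w + 6*j))
-2*(-5 - 4)²*(v(-1, 6) + 6)*23 = -2*(-5 - 4)²*((6² - 19*6 - 18*(-1) + 6*(-1)² + 7*(-1)*6) + 6)*23 = -2*(-9)²*((36 - 114 + 18 + 6*1 - 42) + 6)*23 = -162*((36 - 114 + 18 + 6 - 42) + 6)*23 = -162*(-96 + 6)*23 = -162*(-90)*23 = -2*(-7290)*23 = 14580*23 = 335340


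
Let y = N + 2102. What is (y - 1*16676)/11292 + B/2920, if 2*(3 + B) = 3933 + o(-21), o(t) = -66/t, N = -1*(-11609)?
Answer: 47361253/115404240 ≈ 0.41039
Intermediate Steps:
N = 11609
y = 13711 (y = 11609 + 2102 = 13711)
B = 27511/14 (B = -3 + (3933 - 66/(-21))/2 = -3 + (3933 - 66*(-1/21))/2 = -3 + (3933 + 22/7)/2 = -3 + (1/2)*(27553/7) = -3 + 27553/14 = 27511/14 ≈ 1965.1)
(y - 1*16676)/11292 + B/2920 = (13711 - 1*16676)/11292 + (27511/14)/2920 = (13711 - 16676)*(1/11292) + (27511/14)*(1/2920) = -2965*1/11292 + 27511/40880 = -2965/11292 + 27511/40880 = 47361253/115404240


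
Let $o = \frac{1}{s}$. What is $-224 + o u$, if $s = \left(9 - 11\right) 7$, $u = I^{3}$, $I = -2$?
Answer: $- \frac{1564}{7} \approx -223.43$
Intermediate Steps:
$u = -8$ ($u = \left(-2\right)^{3} = -8$)
$s = -14$ ($s = \left(-2\right) 7 = -14$)
$o = - \frac{1}{14}$ ($o = \frac{1}{-14} = - \frac{1}{14} \approx -0.071429$)
$-224 + o u = -224 - - \frac{4}{7} = -224 + \frac{4}{7} = - \frac{1564}{7}$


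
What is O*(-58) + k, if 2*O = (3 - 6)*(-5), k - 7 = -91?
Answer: -519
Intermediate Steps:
k = -84 (k = 7 - 91 = -84)
O = 15/2 (O = ((3 - 6)*(-5))/2 = (-3*(-5))/2 = (½)*15 = 15/2 ≈ 7.5000)
O*(-58) + k = (15/2)*(-58) - 84 = -435 - 84 = -519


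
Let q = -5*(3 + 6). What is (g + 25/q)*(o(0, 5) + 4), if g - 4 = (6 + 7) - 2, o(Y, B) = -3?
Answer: 130/9 ≈ 14.444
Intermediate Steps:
q = -45 (q = -5*9 = -45)
g = 15 (g = 4 + ((6 + 7) - 2) = 4 + (13 - 2) = 4 + 11 = 15)
(g + 25/q)*(o(0, 5) + 4) = (15 + 25/(-45))*(-3 + 4) = (15 + 25*(-1/45))*1 = (15 - 5/9)*1 = (130/9)*1 = 130/9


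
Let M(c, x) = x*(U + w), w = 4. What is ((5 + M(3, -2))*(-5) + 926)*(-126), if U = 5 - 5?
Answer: -118566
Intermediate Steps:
U = 0
M(c, x) = 4*x (M(c, x) = x*(0 + 4) = x*4 = 4*x)
((5 + M(3, -2))*(-5) + 926)*(-126) = ((5 + 4*(-2))*(-5) + 926)*(-126) = ((5 - 8)*(-5) + 926)*(-126) = (-3*(-5) + 926)*(-126) = (15 + 926)*(-126) = 941*(-126) = -118566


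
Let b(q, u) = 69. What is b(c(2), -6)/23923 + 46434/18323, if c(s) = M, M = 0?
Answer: 1112104869/438341129 ≈ 2.5371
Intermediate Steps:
c(s) = 0
b(c(2), -6)/23923 + 46434/18323 = 69/23923 + 46434/18323 = 1112104869/438341129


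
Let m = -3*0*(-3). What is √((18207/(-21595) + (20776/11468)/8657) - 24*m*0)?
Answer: I*√4941717688294549596335/76568524615 ≈ 0.9181*I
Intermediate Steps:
m = 0 (m = 0*(-3) = 0)
√((18207/(-21595) + (20776/11468)/8657) - 24*m*0) = √((18207/(-21595) + (20776/11468)/8657) - 24*0*0) = √((18207*(-1/21595) + (20776*(1/11468))*(1/8657)) + 0*0) = √((-2601/3085 + (5194/2867)*(1/8657)) + 0) = √((-2601/3085 + 5194/24819619) + 0) = √(-64539805529/76568524615 + 0) = √(-64539805529/76568524615) = I*√4941717688294549596335/76568524615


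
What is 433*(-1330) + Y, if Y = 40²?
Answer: -574290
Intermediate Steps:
Y = 1600
433*(-1330) + Y = 433*(-1330) + 1600 = -575890 + 1600 = -574290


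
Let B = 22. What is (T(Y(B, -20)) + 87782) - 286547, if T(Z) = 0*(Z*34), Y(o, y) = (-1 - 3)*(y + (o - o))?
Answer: -198765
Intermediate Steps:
Y(o, y) = -4*y (Y(o, y) = -4*(y + 0) = -4*y)
T(Z) = 0 (T(Z) = 0*(34*Z) = 0)
(T(Y(B, -20)) + 87782) - 286547 = (0 + 87782) - 286547 = 87782 - 286547 = -198765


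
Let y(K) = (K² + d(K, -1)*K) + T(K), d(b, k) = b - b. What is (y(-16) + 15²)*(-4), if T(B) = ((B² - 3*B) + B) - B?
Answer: -3140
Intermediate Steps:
d(b, k) = 0
T(B) = B² - 3*B (T(B) = (B² - 2*B) - B = B² - 3*B)
y(K) = K² + K*(-3 + K) (y(K) = (K² + 0*K) + K*(-3 + K) = (K² + 0) + K*(-3 + K) = K² + K*(-3 + K))
(y(-16) + 15²)*(-4) = (-16*(-3 + 2*(-16)) + 15²)*(-4) = (-16*(-3 - 32) + 225)*(-4) = (-16*(-35) + 225)*(-4) = (560 + 225)*(-4) = 785*(-4) = -3140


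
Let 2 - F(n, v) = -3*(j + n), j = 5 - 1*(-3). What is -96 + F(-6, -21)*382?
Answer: 2960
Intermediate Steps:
j = 8 (j = 5 + 3 = 8)
F(n, v) = 26 + 3*n (F(n, v) = 2 - (-3)*(8 + n) = 2 - (-24 - 3*n) = 2 + (24 + 3*n) = 26 + 3*n)
-96 + F(-6, -21)*382 = -96 + (26 + 3*(-6))*382 = -96 + (26 - 18)*382 = -96 + 8*382 = -96 + 3056 = 2960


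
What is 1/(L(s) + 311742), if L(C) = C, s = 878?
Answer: 1/312620 ≈ 3.1988e-6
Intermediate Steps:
1/(L(s) + 311742) = 1/(878 + 311742) = 1/312620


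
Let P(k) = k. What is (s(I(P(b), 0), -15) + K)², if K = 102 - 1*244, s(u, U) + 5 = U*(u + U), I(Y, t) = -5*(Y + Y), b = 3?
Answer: 278784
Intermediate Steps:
I(Y, t) = -10*Y
s(u, U) = -5 + U*(U + u) (s(u, U) = -5 + U*(u + U) = -5 + U*(U + u))
K = -142 (K = 102 - 244 = -142)
(s(I(P(b), 0), -15) + K)² = ((-5 + (-15)² - (-150)*3) - 142)² = ((-5 + 225 - 15*(-30)) - 142)² = ((-5 + 225 + 450) - 142)² = (670 - 142)² = 528² = 278784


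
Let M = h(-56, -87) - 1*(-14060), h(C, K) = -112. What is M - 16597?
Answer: -2649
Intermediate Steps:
M = 13948 (M = -112 - 1*(-14060) = -112 + 14060 = 13948)
M - 16597 = 13948 - 16597 = -2649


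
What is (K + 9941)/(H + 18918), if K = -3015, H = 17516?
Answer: 3463/18217 ≈ 0.19010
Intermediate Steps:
(K + 9941)/(H + 18918) = (-3015 + 9941)/(17516 + 18918) = 6926/36434 = 6926*(1/36434) = 3463/18217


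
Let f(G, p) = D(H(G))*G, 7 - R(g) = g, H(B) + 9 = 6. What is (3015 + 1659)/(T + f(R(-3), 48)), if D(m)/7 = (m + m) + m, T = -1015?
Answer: -4674/1645 ≈ -2.8413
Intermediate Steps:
H(B) = -3 (H(B) = -9 + 6 = -3)
D(m) = 21*m (D(m) = 7*((m + m) + m) = 7*(2*m + m) = 7*(3*m) = 21*m)
R(g) = 7 - g
f(G, p) = -63*G (f(G, p) = (21*(-3))*G = -63*G)
(3015 + 1659)/(T + f(R(-3), 48)) = (3015 + 1659)/(-1015 - 63*(7 - 1*(-3))) = 4674/(-1015 - 63*(7 + 3)) = 4674/(-1015 - 63*10) = 4674/(-1015 - 630) = 4674/(-1645) = 4674*(-1/1645) = -4674/1645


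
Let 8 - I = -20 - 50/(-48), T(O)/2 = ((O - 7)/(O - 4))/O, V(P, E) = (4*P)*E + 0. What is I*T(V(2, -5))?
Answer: -30409/21120 ≈ -1.4398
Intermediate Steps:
V(P, E) = 4*E*P (V(P, E) = 4*E*P + 0 = 4*E*P)
T(O) = 2*(-7 + O)/(O*(-4 + O)) (T(O) = 2*(((O - 7)/(O - 4))/O) = 2*(((-7 + O)/(-4 + O))/O) = 2*((-7 + O)/(O*(-4 + O))) = 2*(-7 + O)/(O*(-4 + O)))
I = 647/24 (I = 8 - (-20 - 50/(-48)) = 8 - (-20 - 50*(-1)/48) = 8 - (-20 - 1*(-25/24)) = 8 - (-20 + 25/24) = 8 - 1*(-455/24) = 8 + 455/24 = 647/24 ≈ 26.958)
I*T(V(2, -5)) = 647*(2*(-7 + 4*(-5)*2)/(((4*(-5)*2))*(-4 + 4*(-5)*2)))/24 = 647*(2*(-7 - 40)/(-40*(-4 - 40)))/24 = 647*(2*(-1/40)*(-47)/(-44))/24 = 647*(2*(-1/40)*(-1/44)*(-47))/24 = (647/24)*(-47/880) = -30409/21120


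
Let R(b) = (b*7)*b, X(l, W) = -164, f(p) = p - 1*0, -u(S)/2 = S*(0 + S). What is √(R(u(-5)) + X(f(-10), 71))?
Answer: 2*√4334 ≈ 131.67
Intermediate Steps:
u(S) = -2*S² (u(S) = -2*S*(0 + S) = -2*S*S = -2*S²)
f(p) = p (f(p) = p + 0 = p)
R(b) = 7*b² (R(b) = (7*b)*b = 7*b²)
√(R(u(-5)) + X(f(-10), 71)) = √(7*(-2*(-5)²)² - 164) = √(7*(-2*25)² - 164) = √(7*(-50)² - 164) = √(7*2500 - 164) = √(17500 - 164) = √17336 = 2*√4334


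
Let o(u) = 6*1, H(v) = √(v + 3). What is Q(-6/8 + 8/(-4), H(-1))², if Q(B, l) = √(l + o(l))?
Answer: 6 + √2 ≈ 7.4142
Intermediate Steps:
H(v) = √(3 + v)
o(u) = 6
Q(B, l) = √(6 + l) (Q(B, l) = √(l + 6) = √(6 + l))
Q(-6/8 + 8/(-4), H(-1))² = (√(6 + √(3 - 1)))² = (√(6 + √2))² = 6 + √2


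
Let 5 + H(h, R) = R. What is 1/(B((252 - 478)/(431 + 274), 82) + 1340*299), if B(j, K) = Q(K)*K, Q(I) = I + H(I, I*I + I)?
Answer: 1/965066 ≈ 1.0362e-6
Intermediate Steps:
H(h, R) = -5 + R
Q(I) = -5 + I² + 2*I (Q(I) = I + (-5 + (I*I + I)) = I + (-5 + (I² + I)) = I + (-5 + (I + I²)) = I + (-5 + I + I²) = -5 + I² + 2*I)
B(j, K) = K*(-5 + K + K*(1 + K)) (B(j, K) = (-5 + K + K*(1 + K))*K = K*(-5 + K + K*(1 + K)))
1/(B((252 - 478)/(431 + 274), 82) + 1340*299) = 1/(82*(-5 + 82 + 82*(1 + 82)) + 1340*299) = 1/(82*(-5 + 82 + 82*83) + 400660) = 1/(82*(-5 + 82 + 6806) + 400660) = 1/(82*6883 + 400660) = 1/(564406 + 400660) = 1/965066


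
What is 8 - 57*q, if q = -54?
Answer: 3086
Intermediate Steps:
8 - 57*q = 8 - 57*(-54) = 8 + 3078 = 3086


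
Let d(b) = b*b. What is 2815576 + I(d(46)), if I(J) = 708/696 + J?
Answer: 163426195/58 ≈ 2.8177e+6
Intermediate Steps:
d(b) = b²
I(J) = 59/58 + J (I(J) = 708*(1/696) + J = 59/58 + J)
2815576 + I(d(46)) = 2815576 + (59/58 + 46²) = 2815576 + (59/58 + 2116) = 2815576 + 122787/58 = 163426195/58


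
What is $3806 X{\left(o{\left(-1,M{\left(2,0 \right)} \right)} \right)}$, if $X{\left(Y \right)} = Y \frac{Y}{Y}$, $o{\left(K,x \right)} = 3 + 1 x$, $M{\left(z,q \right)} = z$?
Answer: $19030$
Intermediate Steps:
$o{\left(K,x \right)} = 3 + x$
$X{\left(Y \right)} = Y$ ($X{\left(Y \right)} = Y 1 = Y$)
$3806 X{\left(o{\left(-1,M{\left(2,0 \right)} \right)} \right)} = 3806 \left(3 + 2\right) = 3806 \cdot 5 = 19030$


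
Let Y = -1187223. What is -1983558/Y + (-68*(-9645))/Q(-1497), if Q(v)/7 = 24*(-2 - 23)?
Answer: -4279561851/27701870 ≈ -154.49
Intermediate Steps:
Q(v) = -4200 (Q(v) = 7*(24*(-2 - 23)) = 7*(24*(-25)) = 7*(-600) = -4200)
-1983558/Y + (-68*(-9645))/Q(-1497) = -1983558/(-1187223) - 68*(-9645)/(-4200) = -1983558*(-1/1187223) + 655860*(-1/4200) = 661186/395741 - 10931/70 = -4279561851/27701870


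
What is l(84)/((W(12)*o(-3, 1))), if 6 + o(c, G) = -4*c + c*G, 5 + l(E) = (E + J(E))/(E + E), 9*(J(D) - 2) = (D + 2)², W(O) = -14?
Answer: -305/31752 ≈ -0.0096057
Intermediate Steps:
J(D) = 2 + (2 + D)²/9 (J(D) = 2 + (D + 2)²/9 = 2 + (2 + D)²/9)
l(E) = -5 + (2 + E + (2 + E)²/9)/(2*E) (l(E) = -5 + (E + (2 + (2 + E)²/9))/(E + E) = -5 + (2 + E + (2 + E)²/9)/((2*E)) = -5 + (2 + E + (2 + E)²/9)*(1/(2*E)) = -5 + (2 + E + (2 + E)²/9)/(2*E))
o(c, G) = -6 - 4*c + G*c (o(c, G) = -6 + (-4*c + c*G) = -6 + (-4*c + G*c) = -6 - 4*c + G*c)
l(84)/((W(12)*o(-3, 1))) = ((1/18)*(22 + 84² - 77*84)/84)/((-14*(-6 - 4*(-3) + 1*(-3)))) = ((1/18)*(1/84)*(22 + 7056 - 6468))/((-14*(-6 + 12 - 3))) = ((1/18)*(1/84)*610)/((-14*3)) = (305/756)/(-42) = (305/756)*(-1/42) = -305/31752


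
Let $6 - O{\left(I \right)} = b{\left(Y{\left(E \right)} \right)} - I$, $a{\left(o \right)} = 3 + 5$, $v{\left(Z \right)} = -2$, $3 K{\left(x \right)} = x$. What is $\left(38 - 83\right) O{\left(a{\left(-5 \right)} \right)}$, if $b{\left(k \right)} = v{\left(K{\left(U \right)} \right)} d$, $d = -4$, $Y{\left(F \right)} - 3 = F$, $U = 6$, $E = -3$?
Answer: $-270$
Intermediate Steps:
$Y{\left(F \right)} = 3 + F$
$K{\left(x \right)} = \frac{x}{3}$
$b{\left(k \right)} = 8$ ($b{\left(k \right)} = \left(-2\right) \left(-4\right) = 8$)
$a{\left(o \right)} = 8$
$O{\left(I \right)} = -2 + I$ ($O{\left(I \right)} = 6 - \left(8 - I\right) = 6 + \left(-8 + I\right) = -2 + I$)
$\left(38 - 83\right) O{\left(a{\left(-5 \right)} \right)} = \left(38 - 83\right) \left(-2 + 8\right) = \left(-45\right) 6 = -270$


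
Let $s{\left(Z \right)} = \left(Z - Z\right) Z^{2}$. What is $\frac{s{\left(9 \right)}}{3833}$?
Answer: $0$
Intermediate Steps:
$s{\left(Z \right)} = 0$ ($s{\left(Z \right)} = 0 Z^{2} = 0$)
$\frac{s{\left(9 \right)}}{3833} = \frac{0}{3833} = 0 \cdot \frac{1}{3833} = 0$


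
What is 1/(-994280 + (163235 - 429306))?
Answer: -1/1260351 ≈ -7.9343e-7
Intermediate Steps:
1/(-994280 + (163235 - 429306)) = 1/(-994280 - 266071) = 1/(-1260351) = -1/1260351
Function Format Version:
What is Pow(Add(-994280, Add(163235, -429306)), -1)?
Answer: Rational(-1, 1260351) ≈ -7.9343e-7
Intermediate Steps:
Pow(Add(-994280, Add(163235, -429306)), -1) = Pow(Add(-994280, -266071), -1) = Pow(-1260351, -1) = Rational(-1, 1260351)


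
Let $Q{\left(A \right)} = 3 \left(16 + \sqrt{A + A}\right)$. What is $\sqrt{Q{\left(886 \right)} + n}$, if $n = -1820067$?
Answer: $\sqrt{-1820019 + 6 \sqrt{443}} \approx 1349.0 i$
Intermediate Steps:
$Q{\left(A \right)} = 48 + 3 \sqrt{2} \sqrt{A}$ ($Q{\left(A \right)} = 3 \left(16 + \sqrt{2 A}\right) = 3 \left(16 + \sqrt{2} \sqrt{A}\right) = 48 + 3 \sqrt{2} \sqrt{A}$)
$\sqrt{Q{\left(886 \right)} + n} = \sqrt{\left(48 + 3 \sqrt{2} \sqrt{886}\right) - 1820067} = \sqrt{\left(48 + 6 \sqrt{443}\right) - 1820067} = \sqrt{-1820019 + 6 \sqrt{443}}$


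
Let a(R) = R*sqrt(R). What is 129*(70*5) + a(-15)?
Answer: 45150 - 15*I*sqrt(15) ≈ 45150.0 - 58.095*I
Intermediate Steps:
a(R) = R**(3/2)
129*(70*5) + a(-15) = 129*(70*5) + (-15)**(3/2) = 129*350 - 15*I*sqrt(15) = 45150 - 15*I*sqrt(15)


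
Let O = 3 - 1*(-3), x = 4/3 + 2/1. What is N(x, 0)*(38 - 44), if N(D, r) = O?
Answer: -36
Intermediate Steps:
x = 10/3 (x = 4*(⅓) + 2*1 = 4/3 + 2 = 10/3 ≈ 3.3333)
O = 6 (O = 3 + 3 = 6)
N(D, r) = 6
N(x, 0)*(38 - 44) = 6*(38 - 44) = 6*(-6) = -36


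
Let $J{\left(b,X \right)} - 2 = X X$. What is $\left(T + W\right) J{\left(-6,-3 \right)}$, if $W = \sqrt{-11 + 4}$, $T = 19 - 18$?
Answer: $11 + 11 i \sqrt{7} \approx 11.0 + 29.103 i$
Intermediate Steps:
$J{\left(b,X \right)} = 2 + X^{2}$ ($J{\left(b,X \right)} = 2 + X X = 2 + X^{2}$)
$T = 1$ ($T = 19 - 18 = 1$)
$W = i \sqrt{7}$ ($W = \sqrt{-7} = i \sqrt{7} \approx 2.6458 i$)
$\left(T + W\right) J{\left(-6,-3 \right)} = \left(1 + i \sqrt{7}\right) \left(2 + \left(-3\right)^{2}\right) = \left(1 + i \sqrt{7}\right) \left(2 + 9\right) = \left(1 + i \sqrt{7}\right) 11 = 11 + 11 i \sqrt{7}$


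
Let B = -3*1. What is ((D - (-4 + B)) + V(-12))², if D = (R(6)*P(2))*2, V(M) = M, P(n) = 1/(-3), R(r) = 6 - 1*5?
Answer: 289/9 ≈ 32.111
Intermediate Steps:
R(r) = 1 (R(r) = 6 - 5 = 1)
P(n) = -⅓
B = -3
D = -⅔ (D = (1*(-⅓))*2 = -⅓*2 = -⅔ ≈ -0.66667)
((D - (-4 + B)) + V(-12))² = ((-⅔ - (-4 - 3)) - 12)² = ((-⅔ - 1*(-7)) - 12)² = ((-⅔ + 7) - 12)² = (19/3 - 12)² = (-17/3)² = 289/9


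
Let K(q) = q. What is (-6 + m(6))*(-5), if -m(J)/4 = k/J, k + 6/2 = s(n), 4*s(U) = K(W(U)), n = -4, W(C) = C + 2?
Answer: 55/3 ≈ 18.333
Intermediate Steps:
W(C) = 2 + C
s(U) = ½ + U/4 (s(U) = (2 + U)/4 = ½ + U/4)
k = -7/2 (k = -3 + (½ + (¼)*(-4)) = -3 + (½ - 1) = -3 - ½ = -7/2 ≈ -3.5000)
m(J) = 14/J (m(J) = -(-14)/J = 14/J)
(-6 + m(6))*(-5) = (-6 + 14/6)*(-5) = (-6 + 14*(⅙))*(-5) = (-6 + 7/3)*(-5) = -11/3*(-5) = 55/3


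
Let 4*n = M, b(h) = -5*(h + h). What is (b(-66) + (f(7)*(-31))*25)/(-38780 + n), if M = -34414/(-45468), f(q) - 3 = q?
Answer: 644736240/3526480873 ≈ 0.18283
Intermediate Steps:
f(q) = 3 + q
b(h) = -10*h
M = 17207/22734 (M = -34414*(-1/45468) = 17207/22734 ≈ 0.75688)
n = 17207/90936 (n = (¼)*(17207/22734) = 17207/90936 ≈ 0.18922)
(b(-66) + (f(7)*(-31))*25)/(-38780 + n) = (-10*(-66) + ((3 + 7)*(-31))*25)/(-38780 + 17207/90936) = (660 + (10*(-31))*25)/(-3526480873/90936) = (660 - 310*25)*(-90936/3526480873) = (660 - 7750)*(-90936/3526480873) = -7090*(-90936/3526480873) = 644736240/3526480873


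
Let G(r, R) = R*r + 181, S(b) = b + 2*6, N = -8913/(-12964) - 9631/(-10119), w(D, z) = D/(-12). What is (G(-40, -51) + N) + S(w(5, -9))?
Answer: 146545696147/65591358 ≈ 2234.2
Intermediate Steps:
w(D, z) = -D/12 (w(D, z) = D*(-1/12) = -D/12)
N = 215046931/131182716 (N = -8913*(-1/12964) - 9631*(-1/10119) = 8913/12964 + 9631/10119 = 215046931/131182716 ≈ 1.6393)
S(b) = 12 + b (S(b) = b + 12 = 12 + b)
G(r, R) = 181 + R*r
(G(-40, -51) + N) + S(w(5, -9)) = ((181 - 51*(-40)) + 215046931/131182716) + (12 - 1/12*5) = ((181 + 2040) + 215046931/131182716) + (12 - 5/12) = (2221 + 215046931/131182716) + 139/12 = 291571859167/131182716 + 139/12 = 146545696147/65591358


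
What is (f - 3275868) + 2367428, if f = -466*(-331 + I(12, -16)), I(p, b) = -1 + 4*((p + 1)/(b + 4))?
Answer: -2255126/3 ≈ -7.5171e+5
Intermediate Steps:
I(p, b) = -1 + 4*(1 + p)/(4 + b) (I(p, b) = -1 + 4*((1 + p)/(4 + b)) = -1 + 4*(1 + p)/(4 + b))
f = 470194/3 (f = -466*(-331 + (-1*(-16) + 4*12)/(4 - 16)) = -466*(-331 + (16 + 48)/(-12)) = -466*(-331 - 1/12*64) = -466*(-331 - 16/3) = -466*(-1009/3) = 470194/3 ≈ 1.5673e+5)
(f - 3275868) + 2367428 = (470194/3 - 3275868) + 2367428 = -9357410/3 + 2367428 = -2255126/3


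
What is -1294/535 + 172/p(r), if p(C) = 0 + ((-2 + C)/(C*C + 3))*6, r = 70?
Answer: 112661527/54570 ≈ 2064.5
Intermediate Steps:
p(C) = 6*(-2 + C)/(3 + C²) (p(C) = 0 + ((-2 + C)/(C² + 3))*6 = 0 + ((-2 + C)/(3 + C²))*6 = 0 + 6*(-2 + C)/(3 + C²) = 6*(-2 + C)/(3 + C²))
-1294/535 + 172/p(r) = -1294/535 + 172/((6*(-2 + 70)/(3 + 70²))) = -1294*1/535 + 172/((6*68/(3 + 4900))) = -1294/535 + 172/((6*68/4903)) = -1294/535 + 172/((6*(1/4903)*68)) = -1294/535 + 172/(408/4903) = -1294/535 + 172*(4903/408) = -1294/535 + 210829/102 = 112661527/54570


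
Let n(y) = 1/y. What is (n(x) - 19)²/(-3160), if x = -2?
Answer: -1521/12640 ≈ -0.12033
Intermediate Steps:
(n(x) - 19)²/(-3160) = (1/(-2) - 19)²/(-3160) = (-½ - 19)²*(-1/3160) = (-39/2)²*(-1/3160) = (1521/4)*(-1/3160) = -1521/12640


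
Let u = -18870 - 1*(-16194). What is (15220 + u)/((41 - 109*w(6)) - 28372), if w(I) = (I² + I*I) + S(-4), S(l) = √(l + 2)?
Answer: -453829376/1308943803 + 1367296*I*√2/1308943803 ≈ -0.34671 + 0.0014773*I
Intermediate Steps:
S(l) = √(2 + l)
u = -2676 (u = -18870 + 16194 = -2676)
w(I) = 2*I² + I*√2 (w(I) = (I² + I*I) + √(2 - 4) = (I² + I²) + √(-2) = 2*I² + I*√2)
(15220 + u)/((41 - 109*w(6)) - 28372) = (15220 - 2676)/((41 - 109*(2*6² + I*√2)) - 28372) = 12544/((41 - 109*(2*36 + I*√2)) - 28372) = 12544/((41 - 109*(72 + I*√2)) - 28372) = 12544/((41 + (-7848 - 109*I*√2)) - 28372) = 12544/((-7807 - 109*I*√2) - 28372) = 12544/(-36179 - 109*I*√2)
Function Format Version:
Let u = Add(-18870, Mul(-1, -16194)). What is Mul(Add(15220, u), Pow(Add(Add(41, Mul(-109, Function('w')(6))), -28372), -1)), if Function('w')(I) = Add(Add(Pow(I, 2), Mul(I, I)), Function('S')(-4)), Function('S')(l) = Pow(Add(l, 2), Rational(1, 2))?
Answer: Add(Rational(-453829376, 1308943803), Mul(Rational(1367296, 1308943803), I, Pow(2, Rational(1, 2)))) ≈ Add(-0.34671, Mul(0.0014773, I))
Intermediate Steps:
Function('S')(l) = Pow(Add(2, l), Rational(1, 2))
u = -2676 (u = Add(-18870, 16194) = -2676)
Function('w')(I) = Add(Mul(2, Pow(I, 2)), Mul(I, Pow(2, Rational(1, 2)))) (Function('w')(I) = Add(Add(Pow(I, 2), Mul(I, I)), Pow(Add(2, -4), Rational(1, 2))) = Add(Add(Pow(I, 2), Pow(I, 2)), Pow(-2, Rational(1, 2))) = Add(Mul(2, Pow(I, 2)), Mul(I, Pow(2, Rational(1, 2)))))
Mul(Add(15220, u), Pow(Add(Add(41, Mul(-109, Function('w')(6))), -28372), -1)) = Mul(Add(15220, -2676), Pow(Add(Add(41, Mul(-109, Add(Mul(2, Pow(6, 2)), Mul(I, Pow(2, Rational(1, 2)))))), -28372), -1)) = Mul(12544, Pow(Add(Add(41, Mul(-109, Add(Mul(2, 36), Mul(I, Pow(2, Rational(1, 2)))))), -28372), -1)) = Mul(12544, Pow(Add(Add(41, Mul(-109, Add(72, Mul(I, Pow(2, Rational(1, 2)))))), -28372), -1)) = Mul(12544, Pow(Add(Add(41, Add(-7848, Mul(-109, I, Pow(2, Rational(1, 2))))), -28372), -1)) = Mul(12544, Pow(Add(Add(-7807, Mul(-109, I, Pow(2, Rational(1, 2)))), -28372), -1)) = Mul(12544, Pow(Add(-36179, Mul(-109, I, Pow(2, Rational(1, 2)))), -1))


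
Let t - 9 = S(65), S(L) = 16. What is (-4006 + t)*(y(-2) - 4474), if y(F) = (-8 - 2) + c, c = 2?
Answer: 17842842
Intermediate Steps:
t = 25 (t = 9 + 16 = 25)
y(F) = -8 (y(F) = (-8 - 2) + 2 = -10 + 2 = -8)
(-4006 + t)*(y(-2) - 4474) = (-4006 + 25)*(-8 - 4474) = -3981*(-4482) = 17842842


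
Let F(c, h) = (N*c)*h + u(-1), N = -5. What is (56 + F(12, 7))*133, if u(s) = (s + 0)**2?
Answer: -48279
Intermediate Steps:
u(s) = s**2
F(c, h) = 1 - 5*c*h (F(c, h) = (-5*c)*h + (-1)**2 = -5*c*h + 1 = 1 - 5*c*h)
(56 + F(12, 7))*133 = (56 + (1 - 5*12*7))*133 = (56 + (1 - 420))*133 = (56 - 419)*133 = -363*133 = -48279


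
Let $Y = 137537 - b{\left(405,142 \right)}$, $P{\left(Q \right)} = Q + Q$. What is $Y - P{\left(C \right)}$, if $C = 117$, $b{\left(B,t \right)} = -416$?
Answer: $137719$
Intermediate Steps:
$P{\left(Q \right)} = 2 Q$
$Y = 137953$ ($Y = 137537 - -416 = 137537 + 416 = 137953$)
$Y - P{\left(C \right)} = 137953 - 2 \cdot 117 = 137953 - 234 = 137719$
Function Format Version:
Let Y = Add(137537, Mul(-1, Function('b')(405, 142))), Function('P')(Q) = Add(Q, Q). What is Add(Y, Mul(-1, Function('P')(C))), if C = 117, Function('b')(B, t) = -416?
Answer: 137719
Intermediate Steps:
Function('P')(Q) = Mul(2, Q)
Y = 137953 (Y = Add(137537, Mul(-1, -416)) = Add(137537, 416) = 137953)
Add(Y, Mul(-1, Function('P')(C))) = Add(137953, Mul(-1, Mul(2, 117))) = Add(137953, Mul(-1, 234)) = Add(137953, -234) = 137719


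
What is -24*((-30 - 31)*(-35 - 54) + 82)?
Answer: -132264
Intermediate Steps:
-24*((-30 - 31)*(-35 - 54) + 82) = -24*(-61*(-89) + 82) = -24*(5429 + 82) = -24*5511 = -132264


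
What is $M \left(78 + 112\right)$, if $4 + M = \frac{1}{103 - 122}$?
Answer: $-770$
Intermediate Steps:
$M = - \frac{77}{19}$ ($M = -4 + \frac{1}{103 - 122} = -4 + \frac{1}{-19} = -4 - \frac{1}{19} = - \frac{77}{19} \approx -4.0526$)
$M \left(78 + 112\right) = - \frac{77 \left(78 + 112\right)}{19} = \left(- \frac{77}{19}\right) 190 = -770$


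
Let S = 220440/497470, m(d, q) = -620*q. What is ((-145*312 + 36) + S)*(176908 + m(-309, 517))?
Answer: 322991216721408/49747 ≈ 6.4927e+9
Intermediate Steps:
S = 22044/49747 (S = 220440*(1/497470) = 22044/49747 ≈ 0.44312)
((-145*312 + 36) + S)*(176908 + m(-309, 517)) = ((-145*312 + 36) + 22044/49747)*(176908 - 620*517) = ((-45240 + 36) + 22044/49747)*(176908 - 320540) = (-45204 + 22044/49747)*(-143632) = -2248741344/49747*(-143632) = 322991216721408/49747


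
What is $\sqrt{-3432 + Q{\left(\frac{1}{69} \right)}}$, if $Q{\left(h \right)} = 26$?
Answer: $i \sqrt{3406} \approx 58.361 i$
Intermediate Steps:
$\sqrt{-3432 + Q{\left(\frac{1}{69} \right)}} = \sqrt{-3432 + 26} = \sqrt{-3406} = i \sqrt{3406}$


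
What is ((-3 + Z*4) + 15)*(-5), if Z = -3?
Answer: 0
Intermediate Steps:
((-3 + Z*4) + 15)*(-5) = ((-3 - 3*4) + 15)*(-5) = ((-3 - 12) + 15)*(-5) = (-15 + 15)*(-5) = 0*(-5) = 0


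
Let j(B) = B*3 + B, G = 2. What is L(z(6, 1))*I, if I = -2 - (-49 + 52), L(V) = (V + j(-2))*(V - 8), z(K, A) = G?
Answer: -180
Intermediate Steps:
j(B) = 4*B (j(B) = 3*B + B = 4*B)
z(K, A) = 2
L(V) = (-8 + V)² (L(V) = (V + 4*(-2))*(V - 8) = (V - 8)*(-8 + V) = (-8 + V)*(-8 + V) = (-8 + V)²)
I = -5 (I = -2 - 1*3 = -2 - 3 = -5)
L(z(6, 1))*I = (64 + 2² - 16*2)*(-5) = (64 + 4 - 32)*(-5) = 36*(-5) = -180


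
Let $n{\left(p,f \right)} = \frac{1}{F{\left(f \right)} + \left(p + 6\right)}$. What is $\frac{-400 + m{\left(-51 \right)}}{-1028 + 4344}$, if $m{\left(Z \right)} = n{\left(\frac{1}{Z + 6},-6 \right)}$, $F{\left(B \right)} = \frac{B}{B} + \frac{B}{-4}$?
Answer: $- \frac{152555}{1265054} \approx -0.12059$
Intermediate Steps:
$F{\left(B \right)} = 1 - \frac{B}{4}$ ($F{\left(B \right)} = 1 + B \left(- \frac{1}{4}\right) = 1 - \frac{B}{4}$)
$n{\left(p,f \right)} = \frac{1}{7 + p - \frac{f}{4}}$ ($n{\left(p,f \right)} = \frac{1}{\left(1 - \frac{f}{4}\right) + \left(p + 6\right)} = \frac{1}{\left(1 - \frac{f}{4}\right) + \left(6 + p\right)} = \frac{1}{7 + p - \frac{f}{4}}$)
$m{\left(Z \right)} = \frac{4}{34 + \frac{4}{6 + Z}}$ ($m{\left(Z \right)} = \frac{4}{28 - -6 + \frac{4}{Z + 6}} = \frac{4}{28 + 6 + \frac{4}{6 + Z}} = \frac{4}{34 + \frac{4}{6 + Z}}$)
$\frac{-400 + m{\left(-51 \right)}}{-1028 + 4344} = \frac{-400 + \frac{2 \left(6 - 51\right)}{104 + 17 \left(-51\right)}}{-1028 + 4344} = \frac{-400 + 2 \frac{1}{104 - 867} \left(-45\right)}{3316} = \left(-400 + 2 \frac{1}{-763} \left(-45\right)\right) \frac{1}{3316} = \left(-400 + 2 \left(- \frac{1}{763}\right) \left(-45\right)\right) \frac{1}{3316} = \left(-400 + \frac{90}{763}\right) \frac{1}{3316} = \left(- \frac{305110}{763}\right) \frac{1}{3316} = - \frac{152555}{1265054}$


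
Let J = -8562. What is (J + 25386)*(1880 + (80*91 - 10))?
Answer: 153939600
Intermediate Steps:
(J + 25386)*(1880 + (80*91 - 10)) = (-8562 + 25386)*(1880 + (80*91 - 10)) = 16824*(1880 + (7280 - 10)) = 16824*(1880 + 7270) = 16824*9150 = 153939600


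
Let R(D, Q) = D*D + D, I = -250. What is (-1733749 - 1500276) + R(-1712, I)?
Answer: -304793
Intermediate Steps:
R(D, Q) = D + D² (R(D, Q) = D² + D = D + D²)
(-1733749 - 1500276) + R(-1712, I) = (-1733749 - 1500276) - 1712*(1 - 1712) = -3234025 - 1712*(-1711) = -3234025 + 2929232 = -304793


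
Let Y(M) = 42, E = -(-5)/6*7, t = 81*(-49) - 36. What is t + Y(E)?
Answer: -3963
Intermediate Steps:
t = -4005 (t = -3969 - 36 = -4005)
E = 35/6 (E = -(-5)/6*7 = -5*(-⅙)*7 = (⅚)*7 = 35/6 ≈ 5.8333)
t + Y(E) = -4005 + 42 = -3963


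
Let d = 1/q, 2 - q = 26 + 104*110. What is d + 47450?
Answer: 543966799/11464 ≈ 47450.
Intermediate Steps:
q = -11464 (q = 2 - (26 + 104*110) = 2 - (26 + 11440) = 2 - 1*11466 = 2 - 11466 = -11464)
d = -1/11464 (d = 1/(-11464) = -1/11464 ≈ -8.7230e-5)
d + 47450 = -1/11464 + 47450 = 543966799/11464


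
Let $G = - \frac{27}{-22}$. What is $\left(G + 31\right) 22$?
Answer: $709$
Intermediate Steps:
$G = \frac{27}{22}$ ($G = \left(-27\right) \left(- \frac{1}{22}\right) = \frac{27}{22} \approx 1.2273$)
$\left(G + 31\right) 22 = \left(\frac{27}{22} + 31\right) 22 = \frac{709}{22} \cdot 22 = 709$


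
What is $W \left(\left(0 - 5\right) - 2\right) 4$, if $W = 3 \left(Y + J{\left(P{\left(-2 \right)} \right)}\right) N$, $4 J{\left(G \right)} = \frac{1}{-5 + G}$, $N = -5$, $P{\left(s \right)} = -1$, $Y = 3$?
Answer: $\frac{2485}{2} \approx 1242.5$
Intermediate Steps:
$J{\left(G \right)} = \frac{1}{4 \left(-5 + G\right)}$
$W = - \frac{355}{8}$ ($W = 3 \left(3 + \frac{1}{4 \left(-5 - 1\right)}\right) \left(-5\right) = 3 \left(3 + \frac{1}{4 \left(-6\right)}\right) \left(-5\right) = 3 \left(3 + \frac{1}{4} \left(- \frac{1}{6}\right)\right) \left(-5\right) = 3 \left(3 - \frac{1}{24}\right) \left(-5\right) = 3 \cdot \frac{71}{24} \left(-5\right) = \frac{71}{8} \left(-5\right) = - \frac{355}{8} \approx -44.375$)
$W \left(\left(0 - 5\right) - 2\right) 4 = - \frac{355 \left(\left(0 - 5\right) - 2\right)}{8} \cdot 4 = - \frac{355 \left(-5 - 2\right)}{8} \cdot 4 = \left(- \frac{355}{8}\right) \left(-7\right) 4 = \frac{2485}{8} \cdot 4 = \frac{2485}{2}$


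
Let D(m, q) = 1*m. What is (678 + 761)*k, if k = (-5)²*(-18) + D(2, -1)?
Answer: -644672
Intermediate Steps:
D(m, q) = m
k = -448 (k = (-5)²*(-18) + 2 = 25*(-18) + 2 = -450 + 2 = -448)
(678 + 761)*k = (678 + 761)*(-448) = 1439*(-448) = -644672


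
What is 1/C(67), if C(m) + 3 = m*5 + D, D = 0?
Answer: 1/332 ≈ 0.0030120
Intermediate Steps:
C(m) = -3 + 5*m (C(m) = -3 + (m*5 + 0) = -3 + (5*m + 0) = -3 + 5*m)
1/C(67) = 1/(-3 + 5*67) = 1/(-3 + 335) = 1/332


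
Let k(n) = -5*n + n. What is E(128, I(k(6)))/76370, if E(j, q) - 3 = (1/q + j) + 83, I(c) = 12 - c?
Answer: 1541/549864 ≈ 0.0028025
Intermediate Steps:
k(n) = -4*n
E(j, q) = 86 + j + 1/q (E(j, q) = 3 + ((1/q + j) + 83) = 3 + ((j + 1/q) + 83) = 3 + (83 + j + 1/q) = 86 + j + 1/q)
E(128, I(k(6)))/76370 = (86 + 128 + 1/(12 - (-4)*6))/76370 = (86 + 128 + 1/(12 - 1*(-24)))*(1/76370) = (86 + 128 + 1/(12 + 24))*(1/76370) = (86 + 128 + 1/36)*(1/76370) = (7705/36)*(1/76370) = 1541/549864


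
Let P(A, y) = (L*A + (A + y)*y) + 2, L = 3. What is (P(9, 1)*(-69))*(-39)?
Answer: 104949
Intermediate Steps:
P(A, y) = 2 + 3*A + y*(A + y) (P(A, y) = (3*A + (A + y)*y) + 2 = (3*A + y*(A + y)) + 2 = 2 + 3*A + y*(A + y))
(P(9, 1)*(-69))*(-39) = ((2 + 1² + 3*9 + 9*1)*(-69))*(-39) = ((2 + 1 + 27 + 9)*(-69))*(-39) = (39*(-69))*(-39) = -2691*(-39) = 104949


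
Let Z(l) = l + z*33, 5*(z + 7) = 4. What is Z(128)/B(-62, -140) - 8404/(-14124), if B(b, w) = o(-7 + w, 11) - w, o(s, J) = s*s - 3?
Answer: 20644487/34902330 ≈ 0.59149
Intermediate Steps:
z = -31/5 (z = -7 + (⅕)*4 = -7 + ⅘ = -31/5 ≈ -6.2000)
o(s, J) = -3 + s² (o(s, J) = s² - 3 = -3 + s²)
B(b, w) = -3 + (-7 + w)² - w (B(b, w) = (-3 + (-7 + w)²) - w = -3 + (-7 + w)² - w)
Z(l) = -1023/5 + l (Z(l) = l - 31/5*33 = l - 1023/5 = -1023/5 + l)
Z(128)/B(-62, -140) - 8404/(-14124) = (-1023/5 + 128)/(-3 + (-7 - 140)² - 1*(-140)) - 8404/(-14124) = -383/(5*(-3 + (-147)² + 140)) - 8404*(-1/14124) = -383/(5*(-3 + 21609 + 140)) + 191/321 = -383/5/21746 + 191/321 = -383/5*1/21746 + 191/321 = -383/108730 + 191/321 = 20644487/34902330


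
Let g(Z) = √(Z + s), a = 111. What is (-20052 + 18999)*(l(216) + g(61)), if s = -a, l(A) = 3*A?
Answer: -682344 - 5265*I*√2 ≈ -6.8234e+5 - 7445.8*I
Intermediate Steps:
s = -111 (s = -1*111 = -111)
g(Z) = √(-111 + Z) (g(Z) = √(Z - 111) = √(-111 + Z))
(-20052 + 18999)*(l(216) + g(61)) = (-20052 + 18999)*(3*216 + √(-111 + 61)) = -1053*(648 + √(-50)) = -1053*(648 + 5*I*√2) = -682344 - 5265*I*√2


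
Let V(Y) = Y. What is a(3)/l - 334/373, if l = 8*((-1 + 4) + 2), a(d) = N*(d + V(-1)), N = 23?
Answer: 1899/7460 ≈ 0.25456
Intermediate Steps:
a(d) = -23 + 23*d (a(d) = 23*(d - 1) = 23*(-1 + d) = -23 + 23*d)
l = 40 (l = 8*(3 + 2) = 8*5 = 40)
a(3)/l - 334/373 = (-23 + 23*3)/40 - 334/373 = (-23 + 69)*(1/40) - 334*1/373 = 46*(1/40) - 334/373 = 23/20 - 334/373 = 1899/7460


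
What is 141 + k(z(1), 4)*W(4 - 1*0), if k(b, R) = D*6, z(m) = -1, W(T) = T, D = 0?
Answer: 141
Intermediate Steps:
k(b, R) = 0 (k(b, R) = 0*6 = 0)
141 + k(z(1), 4)*W(4 - 1*0) = 141 + 0*(4 - 1*0) = 141 + 0*(4 + 0) = 141 + 0*4 = 141 + 0 = 141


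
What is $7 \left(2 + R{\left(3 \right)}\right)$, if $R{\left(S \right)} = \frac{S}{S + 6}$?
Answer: $\frac{49}{3} \approx 16.333$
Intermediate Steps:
$R{\left(S \right)} = \frac{S}{6 + S}$
$7 \left(2 + R{\left(3 \right)}\right) = 7 \left(2 + \frac{3}{6 + 3}\right) = 7 \left(2 + \frac{3}{9}\right) = 7 \left(2 + 3 \cdot \frac{1}{9}\right) = 7 \left(2 + \frac{1}{3}\right) = 7 \cdot \frac{7}{3} = \frac{49}{3}$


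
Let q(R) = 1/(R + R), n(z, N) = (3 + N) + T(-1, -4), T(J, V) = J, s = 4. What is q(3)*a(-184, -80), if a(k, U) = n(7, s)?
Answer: 1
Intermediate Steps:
n(z, N) = 2 + N (n(z, N) = (3 + N) - 1 = 2 + N)
q(R) = 1/(2*R)
a(k, U) = 6 (a(k, U) = 2 + 4 = 6)
q(3)*a(-184, -80) = ((½)/3)*6 = ((½)*(⅓))*6 = (⅙)*6 = 1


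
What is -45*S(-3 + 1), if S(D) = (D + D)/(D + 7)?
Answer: 36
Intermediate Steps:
S(D) = 2*D/(7 + D) (S(D) = (2*D)/(7 + D) = 2*D/(7 + D))
-45*S(-3 + 1) = -90*(-3 + 1)/(7 + (-3 + 1)) = -90*(-2)/(7 - 2) = -90*(-2)/5 = -45*(-4/5) = 36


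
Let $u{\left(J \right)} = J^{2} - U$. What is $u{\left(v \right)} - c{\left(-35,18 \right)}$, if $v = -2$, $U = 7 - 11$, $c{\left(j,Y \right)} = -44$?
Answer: $52$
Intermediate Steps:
$U = -4$
$u{\left(J \right)} = 4 + J^{2}$ ($u{\left(J \right)} = J^{2} - -4 = J^{2} + 4 = 4 + J^{2}$)
$u{\left(v \right)} - c{\left(-35,18 \right)} = \left(4 + \left(-2\right)^{2}\right) - -44 = \left(4 + 4\right) + 44 = 8 + 44 = 52$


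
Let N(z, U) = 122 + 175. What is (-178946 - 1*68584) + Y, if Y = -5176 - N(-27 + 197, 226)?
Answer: -253003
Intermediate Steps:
N(z, U) = 297
Y = -5473 (Y = -5176 - 1*297 = -5176 - 297 = -5473)
(-178946 - 1*68584) + Y = (-178946 - 1*68584) - 5473 = (-178946 - 68584) - 5473 = -247530 - 5473 = -253003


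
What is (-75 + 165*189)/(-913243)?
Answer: -31110/913243 ≈ -0.034065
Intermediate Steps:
(-75 + 165*189)/(-913243) = (-75 + 31185)*(-1/913243) = 31110*(-1/913243) = -31110/913243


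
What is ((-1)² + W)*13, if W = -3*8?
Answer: -299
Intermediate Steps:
W = -24
((-1)² + W)*13 = ((-1)² - 24)*13 = (1 - 24)*13 = -23*13 = -299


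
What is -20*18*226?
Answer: -81360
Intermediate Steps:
-20*18*226 = -360*226 = -81360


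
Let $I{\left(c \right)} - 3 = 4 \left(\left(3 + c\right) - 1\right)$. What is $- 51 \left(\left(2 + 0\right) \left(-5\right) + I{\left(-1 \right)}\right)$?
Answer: $153$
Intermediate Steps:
$I{\left(c \right)} = 11 + 4 c$ ($I{\left(c \right)} = 3 + 4 \left(\left(3 + c\right) - 1\right) = 3 + 4 \left(2 + c\right) = 3 + \left(8 + 4 c\right) = 11 + 4 c$)
$- 51 \left(\left(2 + 0\right) \left(-5\right) + I{\left(-1 \right)}\right) = - 51 \left(\left(2 + 0\right) \left(-5\right) + \left(11 + 4 \left(-1\right)\right)\right) = - 51 \left(2 \left(-5\right) + \left(11 - 4\right)\right) = - 51 \left(-10 + 7\right) = \left(-51\right) \left(-3\right) = 153$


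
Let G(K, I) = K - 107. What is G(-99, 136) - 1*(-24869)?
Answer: 24663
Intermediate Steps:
G(K, I) = -107 + K
G(-99, 136) - 1*(-24869) = (-107 - 99) - 1*(-24869) = -206 + 24869 = 24663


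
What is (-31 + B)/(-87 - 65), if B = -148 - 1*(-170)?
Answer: 9/152 ≈ 0.059211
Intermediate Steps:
B = 22 (B = -148 + 170 = 22)
(-31 + B)/(-87 - 65) = (-31 + 22)/(-87 - 65) = -9/(-152) = -9*(-1/152) = 9/152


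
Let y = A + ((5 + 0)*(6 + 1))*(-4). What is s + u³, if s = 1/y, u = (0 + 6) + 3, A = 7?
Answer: 96956/133 ≈ 728.99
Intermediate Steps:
u = 9 (u = 6 + 3 = 9)
y = -133 (y = 7 + ((5 + 0)*(6 + 1))*(-4) = 7 + (5*7)*(-4) = 7 + 35*(-4) = 7 - 140 = -133)
s = -1/133 (s = 1/(-133) = -1/133 ≈ -0.0075188)
s + u³ = -1/133 + 9³ = -1/133 + 729 = 96956/133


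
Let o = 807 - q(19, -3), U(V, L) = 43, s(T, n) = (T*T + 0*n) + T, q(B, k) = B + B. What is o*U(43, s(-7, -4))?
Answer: 33067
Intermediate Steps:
q(B, k) = 2*B
s(T, n) = T + T² (s(T, n) = (T² + 0) + T = T² + T = T + T²)
o = 769 (o = 807 - 2*19 = 807 - 1*38 = 807 - 38 = 769)
o*U(43, s(-7, -4)) = 769*43 = 33067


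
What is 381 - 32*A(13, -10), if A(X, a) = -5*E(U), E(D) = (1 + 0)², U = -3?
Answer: 541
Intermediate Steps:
E(D) = 1 (E(D) = 1² = 1)
A(X, a) = -5 (A(X, a) = -5*1 = -5)
381 - 32*A(13, -10) = 381 - 32*(-5) = 381 + 160 = 541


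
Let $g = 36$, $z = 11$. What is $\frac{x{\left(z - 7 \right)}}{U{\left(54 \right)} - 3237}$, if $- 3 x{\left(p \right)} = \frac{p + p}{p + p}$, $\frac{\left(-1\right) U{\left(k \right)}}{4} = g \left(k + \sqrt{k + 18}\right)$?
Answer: $\frac{3671}{119793177} - \frac{32 \sqrt{2}}{13310353} \approx 2.7245 \cdot 10^{-5}$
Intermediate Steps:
$U{\left(k \right)} = - 144 k - 144 \sqrt{18 + k}$ ($U{\left(k \right)} = - 4 \cdot 36 \left(k + \sqrt{k + 18}\right) = - 4 \cdot 36 \left(k + \sqrt{18 + k}\right) = - 4 \left(36 k + 36 \sqrt{18 + k}\right) = - 144 k - 144 \sqrt{18 + k}$)
$x{\left(p \right)} = - \frac{1}{3}$ ($x{\left(p \right)} = - \frac{\left(p + p\right) \frac{1}{p + p}}{3} = - \frac{2 p \frac{1}{2 p}}{3} = \left(- \frac{1}{3}\right) 1 = - \frac{1}{3}$)
$\frac{x{\left(z - 7 \right)}}{U{\left(54 \right)} - 3237} = - \frac{1}{3 \left(\left(\left(-144\right) 54 - 144 \sqrt{18 + 54}\right) - 3237\right)} = - \frac{1}{3 \left(\left(-7776 - 144 \sqrt{72}\right) - 3237\right)} = - \frac{1}{3 \left(\left(-7776 - 144 \cdot 6 \sqrt{2}\right) - 3237\right)} = - \frac{1}{3 \left(\left(-7776 - 864 \sqrt{2}\right) - 3237\right)} = - \frac{1}{3 \left(-11013 - 864 \sqrt{2}\right)}$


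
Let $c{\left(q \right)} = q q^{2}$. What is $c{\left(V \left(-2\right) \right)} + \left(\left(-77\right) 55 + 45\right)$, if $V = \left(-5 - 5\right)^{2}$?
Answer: $-8004190$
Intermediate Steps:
$V = 100$ ($V = \left(-10\right)^{2} = 100$)
$c{\left(q \right)} = q^{3}$
$c{\left(V \left(-2\right) \right)} + \left(\left(-77\right) 55 + 45\right) = \left(100 \left(-2\right)\right)^{3} + \left(\left(-77\right) 55 + 45\right) = \left(-200\right)^{3} + \left(-4235 + 45\right) = -8000000 - 4190 = -8004190$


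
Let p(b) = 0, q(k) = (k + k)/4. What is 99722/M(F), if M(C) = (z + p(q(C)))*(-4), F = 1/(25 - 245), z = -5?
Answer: 49861/10 ≈ 4986.1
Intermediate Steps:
q(k) = k/2 (q(k) = (2*k)*(¼) = k/2)
F = -1/220 (F = 1/(-220) = -1/220 ≈ -0.0045455)
M(C) = 20 (M(C) = (-5 + 0)*(-4) = -5*(-4) = 20)
99722/M(F) = 99722/20 = 99722*(1/20) = 49861/10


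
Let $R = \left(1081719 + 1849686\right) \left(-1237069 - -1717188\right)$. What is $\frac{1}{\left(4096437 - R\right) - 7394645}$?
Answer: $- \frac{1}{1407426535403} \approx -7.1052 \cdot 10^{-13}$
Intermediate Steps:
$R = 1407423237195$ ($R = 2931405 \left(-1237069 + 1717188\right) = 2931405 \cdot 480119 = 1407423237195$)
$\frac{1}{\left(4096437 - R\right) - 7394645} = \frac{1}{\left(4096437 - 1407423237195\right) - 7394645} = \frac{1}{-1407419140758 - 7394645} = \frac{1}{-1407426535403} = - \frac{1}{1407426535403}$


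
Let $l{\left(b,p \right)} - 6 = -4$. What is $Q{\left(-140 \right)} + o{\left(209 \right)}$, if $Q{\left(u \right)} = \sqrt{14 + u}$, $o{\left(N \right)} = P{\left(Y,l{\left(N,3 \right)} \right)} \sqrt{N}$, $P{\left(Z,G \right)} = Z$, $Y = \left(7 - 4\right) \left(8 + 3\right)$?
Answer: $33 \sqrt{209} + 3 i \sqrt{14} \approx 477.08 + 11.225 i$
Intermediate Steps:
$l{\left(b,p \right)} = 2$ ($l{\left(b,p \right)} = 6 - 4 = 2$)
$Y = 33$ ($Y = 3 \cdot 11 = 33$)
$o{\left(N \right)} = 33 \sqrt{N}$
$Q{\left(-140 \right)} + o{\left(209 \right)} = \sqrt{14 - 140} + 33 \sqrt{209} = \sqrt{-126} + 33 \sqrt{209} = 3 i \sqrt{14} + 33 \sqrt{209} = 33 \sqrt{209} + 3 i \sqrt{14}$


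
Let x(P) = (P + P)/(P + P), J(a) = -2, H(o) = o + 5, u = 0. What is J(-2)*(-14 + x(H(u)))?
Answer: 26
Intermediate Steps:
H(o) = 5 + o
x(P) = 1 (x(P) = (2*P)/((2*P)) = (2*P)*(1/(2*P)) = 1)
J(-2)*(-14 + x(H(u))) = -2*(-14 + 1) = -2*(-13) = 26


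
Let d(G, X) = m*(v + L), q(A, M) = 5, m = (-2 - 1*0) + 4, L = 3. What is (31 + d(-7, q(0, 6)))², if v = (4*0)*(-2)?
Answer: 1369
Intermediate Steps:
m = 2 (m = (-2 + 0) + 4 = -2 + 4 = 2)
v = 0 (v = 0*(-2) = 0)
d(G, X) = 6 (d(G, X) = 2*(0 + 3) = 2*3 = 6)
(31 + d(-7, q(0, 6)))² = (31 + 6)² = 37² = 1369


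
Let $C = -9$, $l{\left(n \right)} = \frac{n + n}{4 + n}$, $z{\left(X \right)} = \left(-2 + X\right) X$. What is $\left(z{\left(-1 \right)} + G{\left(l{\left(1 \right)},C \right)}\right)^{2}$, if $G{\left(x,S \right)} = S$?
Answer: $36$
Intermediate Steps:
$z{\left(X \right)} = X \left(-2 + X\right)$
$l{\left(n \right)} = \frac{2 n}{4 + n}$
$\left(z{\left(-1 \right)} + G{\left(l{\left(1 \right)},C \right)}\right)^{2} = \left(- (-2 - 1) - 9\right)^{2} = \left(\left(-1\right) \left(-3\right) - 9\right)^{2} = \left(3 - 9\right)^{2} = \left(-6\right)^{2} = 36$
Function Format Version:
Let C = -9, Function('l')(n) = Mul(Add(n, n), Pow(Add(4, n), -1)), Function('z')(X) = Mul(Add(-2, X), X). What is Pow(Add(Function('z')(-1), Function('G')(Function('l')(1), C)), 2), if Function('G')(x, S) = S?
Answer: 36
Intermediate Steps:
Function('z')(X) = Mul(X, Add(-2, X))
Function('l')(n) = Mul(2, n, Pow(Add(4, n), -1)) (Function('l')(n) = Mul(Mul(2, n), Pow(Add(4, n), -1)) = Mul(2, n, Pow(Add(4, n), -1)))
Pow(Add(Function('z')(-1), Function('G')(Function('l')(1), C)), 2) = Pow(Add(Mul(-1, Add(-2, -1)), -9), 2) = Pow(Add(Mul(-1, -3), -9), 2) = Pow(Add(3, -9), 2) = Pow(-6, 2) = 36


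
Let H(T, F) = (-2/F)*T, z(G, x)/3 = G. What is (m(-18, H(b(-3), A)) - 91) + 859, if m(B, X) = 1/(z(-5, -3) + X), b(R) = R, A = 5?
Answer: 52987/69 ≈ 767.93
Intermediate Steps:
z(G, x) = 3*G
H(T, F) = -2*T/F
m(B, X) = 1/(-15 + X) (m(B, X) = 1/(3*(-5) + X) = 1/(-15 + X))
(m(-18, H(b(-3), A)) - 91) + 859 = (1/(-15 - 2*(-3)/5) - 91) + 859 = (1/(-15 - 2*(-3)*⅕) - 91) + 859 = (1/(-15 + 6/5) - 91) + 859 = (1/(-69/5) - 91) + 859 = (-5/69 - 91) + 859 = -6284/69 + 859 = 52987/69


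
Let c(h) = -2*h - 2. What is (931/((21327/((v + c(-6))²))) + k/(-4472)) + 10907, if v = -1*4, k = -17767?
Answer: 346925590123/31791448 ≈ 10913.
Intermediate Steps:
v = -4
c(h) = -2 - 2*h
(931/((21327/((v + c(-6))²))) + k/(-4472)) + 10907 = (931/((21327/((-4 + (-2 - 2*(-6)))²))) - 17767/(-4472)) + 10907 = (931/((21327/((-4 + (-2 + 12))²))) - 17767*(-1/4472)) + 10907 = (931/((21327/((-4 + 10)²))) + 17767/4472) + 10907 = (931/((21327/(6²))) + 17767/4472) + 10907 = (931/((21327/36)) + 17767/4472) + 10907 = (931/((21327*(1/36))) + 17767/4472) + 10907 = (931/(7109/12) + 17767/4472) + 10907 = (931*(12/7109) + 17767/4472) + 10907 = (11172/7109 + 17767/4472) + 10907 = 176266787/31791448 + 10907 = 346925590123/31791448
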